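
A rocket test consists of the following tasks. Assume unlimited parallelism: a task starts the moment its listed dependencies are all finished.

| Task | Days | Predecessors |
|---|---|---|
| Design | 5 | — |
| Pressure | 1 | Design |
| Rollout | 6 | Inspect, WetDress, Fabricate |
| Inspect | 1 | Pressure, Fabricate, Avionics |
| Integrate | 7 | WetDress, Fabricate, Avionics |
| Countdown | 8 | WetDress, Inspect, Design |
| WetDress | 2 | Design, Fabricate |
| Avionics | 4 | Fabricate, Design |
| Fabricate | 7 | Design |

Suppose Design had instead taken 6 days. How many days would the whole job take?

The binding path is Design→Fabricate→Avionics→Inspect→Countdown = 5+7+4+1+8 = 25; finish at 25 days.
Design lies on that path, so at 6 days the path becomes 26 days.
No other chain overtakes it, so the finish is 26 days.

26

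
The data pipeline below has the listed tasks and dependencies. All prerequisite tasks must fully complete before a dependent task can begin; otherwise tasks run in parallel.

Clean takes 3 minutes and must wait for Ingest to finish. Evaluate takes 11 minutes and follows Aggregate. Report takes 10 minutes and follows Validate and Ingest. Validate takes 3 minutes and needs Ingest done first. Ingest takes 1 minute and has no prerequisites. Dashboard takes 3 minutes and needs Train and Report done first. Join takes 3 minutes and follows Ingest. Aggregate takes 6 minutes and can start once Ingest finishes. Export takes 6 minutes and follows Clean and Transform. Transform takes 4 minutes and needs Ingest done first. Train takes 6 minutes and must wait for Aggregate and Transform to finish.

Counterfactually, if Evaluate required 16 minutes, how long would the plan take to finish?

23

The binding path is Ingest→Aggregate→Evaluate = 1+6+11 = 18; finish at 18 minutes.
Evaluate lies on that path, so at 16 minutes the path becomes 23 minutes.
No other chain overtakes it, so the finish is 23 minutes.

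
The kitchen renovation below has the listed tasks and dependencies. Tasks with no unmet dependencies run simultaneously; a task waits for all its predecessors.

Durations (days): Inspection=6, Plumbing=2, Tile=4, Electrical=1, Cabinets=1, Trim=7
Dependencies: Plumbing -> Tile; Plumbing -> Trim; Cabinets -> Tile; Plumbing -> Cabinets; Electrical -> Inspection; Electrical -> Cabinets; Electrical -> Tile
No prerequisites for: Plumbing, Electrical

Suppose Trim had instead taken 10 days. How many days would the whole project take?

The binding path is Plumbing→Trim = 2+7 = 9; finish at 9 days.
Trim lies on that path, so at 10 days the path becomes 12 days.
No other chain overtakes it, so the finish is 12 days.

12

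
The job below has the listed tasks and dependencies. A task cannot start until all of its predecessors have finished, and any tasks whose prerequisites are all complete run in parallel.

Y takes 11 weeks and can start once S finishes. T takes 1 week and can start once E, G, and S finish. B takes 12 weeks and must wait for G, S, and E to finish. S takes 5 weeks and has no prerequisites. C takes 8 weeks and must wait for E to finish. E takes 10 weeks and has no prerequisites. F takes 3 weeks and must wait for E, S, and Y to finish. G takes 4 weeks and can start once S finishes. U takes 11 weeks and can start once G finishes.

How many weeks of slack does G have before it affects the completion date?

1

The longest chain is E→B = 10+12 = 22; overall finish 22 weeks.
G finishes as early as 9 and must finish by 10.
Float = 22 − 21 = 1.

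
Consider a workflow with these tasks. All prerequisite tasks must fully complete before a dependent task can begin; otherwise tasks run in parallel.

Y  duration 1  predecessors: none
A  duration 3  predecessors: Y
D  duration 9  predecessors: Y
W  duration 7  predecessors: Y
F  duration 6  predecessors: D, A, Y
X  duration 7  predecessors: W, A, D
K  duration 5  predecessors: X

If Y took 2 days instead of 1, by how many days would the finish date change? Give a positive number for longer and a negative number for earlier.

1

Critical path before the change: Y→D→X→K = 1+9+7+5 = 22 giving 22 days.
Since Y is critical, the +1 change carries straight to that chain (now 23 days).
No other chain overtakes it, so the finish is 23 days.
Change in finish: 23 − 22 = +1 days.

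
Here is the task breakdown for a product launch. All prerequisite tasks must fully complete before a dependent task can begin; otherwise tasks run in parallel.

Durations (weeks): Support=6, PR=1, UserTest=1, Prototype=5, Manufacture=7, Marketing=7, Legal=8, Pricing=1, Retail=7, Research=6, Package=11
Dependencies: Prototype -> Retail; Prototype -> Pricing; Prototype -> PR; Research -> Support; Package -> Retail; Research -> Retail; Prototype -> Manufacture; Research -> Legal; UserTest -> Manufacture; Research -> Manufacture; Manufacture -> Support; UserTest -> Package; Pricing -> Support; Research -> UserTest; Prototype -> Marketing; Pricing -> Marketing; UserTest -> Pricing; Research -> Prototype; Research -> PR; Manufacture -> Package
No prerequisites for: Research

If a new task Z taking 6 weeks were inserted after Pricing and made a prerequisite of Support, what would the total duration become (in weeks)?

36

Originally the project takes 36 weeks.
With Z inserted, Support now waits for max(Research, Manufacture, Pricing, Z).
New critical path: Research→Prototype→Manufacture→Package→Retail = 6+5+7+11+7 = 36 ⇒ 36 weeks.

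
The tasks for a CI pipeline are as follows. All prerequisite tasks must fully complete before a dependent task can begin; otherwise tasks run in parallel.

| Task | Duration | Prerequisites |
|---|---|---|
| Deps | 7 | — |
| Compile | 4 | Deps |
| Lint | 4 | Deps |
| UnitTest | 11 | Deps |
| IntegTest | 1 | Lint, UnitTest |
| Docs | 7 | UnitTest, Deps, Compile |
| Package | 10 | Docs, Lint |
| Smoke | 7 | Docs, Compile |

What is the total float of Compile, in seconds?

7

Deps→UnitTest→Docs→Package = 7+11+7+10 = 35 sets the makespan at 35 seconds.
Longest path through Compile: 28 seconds (earliest finish 11, latest finish 18).
Float = 35 − 28 = 7.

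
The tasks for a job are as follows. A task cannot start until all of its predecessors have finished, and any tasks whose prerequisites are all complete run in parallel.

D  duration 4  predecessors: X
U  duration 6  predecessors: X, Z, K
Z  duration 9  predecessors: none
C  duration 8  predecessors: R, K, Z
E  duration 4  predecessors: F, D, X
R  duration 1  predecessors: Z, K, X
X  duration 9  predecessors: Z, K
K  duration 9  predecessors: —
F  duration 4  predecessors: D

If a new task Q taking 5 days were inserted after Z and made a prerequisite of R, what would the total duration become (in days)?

30

Originally the job takes 30 days.
With Q inserted, R now waits for max(Z, K, X, Q).
New critical path: Z→X→D→F→E = 9+9+4+4+4 = 30 ⇒ 30 days.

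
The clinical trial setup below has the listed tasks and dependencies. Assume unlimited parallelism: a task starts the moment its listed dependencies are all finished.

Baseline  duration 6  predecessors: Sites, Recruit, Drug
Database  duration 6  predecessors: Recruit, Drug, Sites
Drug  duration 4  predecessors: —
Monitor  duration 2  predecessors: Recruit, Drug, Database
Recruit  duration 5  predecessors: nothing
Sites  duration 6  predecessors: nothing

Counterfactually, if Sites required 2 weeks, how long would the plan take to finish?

13

Baseline: Sites→Database→Monitor = 6+6+2 = 14 → 14 weeks.
Sites lies on that path, so at 2 weeks the path becomes 10 weeks.
New critical path: Recruit→Database→Monitor = 5+6+2 = 13 ⇒ 13 weeks.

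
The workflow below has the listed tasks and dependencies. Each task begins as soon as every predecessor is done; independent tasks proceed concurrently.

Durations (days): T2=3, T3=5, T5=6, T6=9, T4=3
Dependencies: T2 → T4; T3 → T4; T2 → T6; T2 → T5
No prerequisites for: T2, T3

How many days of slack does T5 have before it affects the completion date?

3

The longest chain is T2→T6 = 3+9 = 12; overall finish 12 days.
The longest chain containing T5 totals 9 days.
So T5 can slip 12 − 9 = 3 days.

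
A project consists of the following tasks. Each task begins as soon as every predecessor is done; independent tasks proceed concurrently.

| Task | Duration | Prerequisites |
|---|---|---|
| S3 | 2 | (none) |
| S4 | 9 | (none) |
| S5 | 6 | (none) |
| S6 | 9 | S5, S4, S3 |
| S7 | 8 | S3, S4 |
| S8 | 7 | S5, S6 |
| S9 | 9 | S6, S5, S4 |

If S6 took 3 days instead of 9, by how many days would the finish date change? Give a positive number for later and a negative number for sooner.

-6

Baseline: S4→S6→S9 = 9+9+9 = 27 → 27 days.
S6 lies on that path, so at 3 days the path becomes 21 days.
That remains the longest chain; total 21 days.
Change in finish: 21 − 27 = -6 days.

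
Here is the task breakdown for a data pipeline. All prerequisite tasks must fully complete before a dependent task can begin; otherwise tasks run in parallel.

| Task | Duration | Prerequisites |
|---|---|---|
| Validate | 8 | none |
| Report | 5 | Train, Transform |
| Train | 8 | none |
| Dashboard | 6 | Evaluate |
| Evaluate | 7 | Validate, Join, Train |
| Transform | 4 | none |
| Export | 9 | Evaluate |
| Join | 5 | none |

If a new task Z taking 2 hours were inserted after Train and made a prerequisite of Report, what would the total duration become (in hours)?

Originally the project takes 24 hours.
With Z inserted, Report now waits for max(Train, Transform, Z).
New critical path: Validate→Evaluate→Export = 8+7+9 = 24 ⇒ 24 hours.

24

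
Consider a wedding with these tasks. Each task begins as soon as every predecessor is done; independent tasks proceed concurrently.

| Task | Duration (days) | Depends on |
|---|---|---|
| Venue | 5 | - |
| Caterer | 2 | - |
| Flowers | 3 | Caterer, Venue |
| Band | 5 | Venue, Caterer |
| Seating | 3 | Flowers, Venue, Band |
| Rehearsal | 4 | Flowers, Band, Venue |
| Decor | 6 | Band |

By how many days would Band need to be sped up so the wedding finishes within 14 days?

2

Current finish: 16 days; target: 14.
Band is on every critical path, so each day cut from Band cuts the finish by one (this holds down to a finish of 12).
Need 16 − 14 = 2 days off Band → Band becomes 3 days, finish becomes 14.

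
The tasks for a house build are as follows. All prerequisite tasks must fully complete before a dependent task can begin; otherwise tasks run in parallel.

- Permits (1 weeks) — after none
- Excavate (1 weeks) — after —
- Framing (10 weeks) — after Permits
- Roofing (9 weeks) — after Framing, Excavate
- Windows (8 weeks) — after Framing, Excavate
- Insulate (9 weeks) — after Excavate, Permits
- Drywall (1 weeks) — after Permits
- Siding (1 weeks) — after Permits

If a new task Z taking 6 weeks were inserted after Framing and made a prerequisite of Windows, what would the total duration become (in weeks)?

Originally the job takes 20 weeks.
With Z inserted, Windows now waits for max(Framing, Excavate, Z).
New critical path: Permits→Framing→Z→Windows = 1+10+6+8 = 25 ⇒ 25 weeks.

25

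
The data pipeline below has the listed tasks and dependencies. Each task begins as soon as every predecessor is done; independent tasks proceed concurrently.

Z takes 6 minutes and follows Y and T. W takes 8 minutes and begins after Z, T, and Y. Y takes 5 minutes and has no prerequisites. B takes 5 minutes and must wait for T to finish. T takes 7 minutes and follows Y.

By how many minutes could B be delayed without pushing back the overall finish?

The longest chain is Y→T→Z→W = 5+7+6+8 = 26; overall finish 26 minutes.
B finishes as early as 17 and must finish by 26.
Float = 26 − 17 = 9.

9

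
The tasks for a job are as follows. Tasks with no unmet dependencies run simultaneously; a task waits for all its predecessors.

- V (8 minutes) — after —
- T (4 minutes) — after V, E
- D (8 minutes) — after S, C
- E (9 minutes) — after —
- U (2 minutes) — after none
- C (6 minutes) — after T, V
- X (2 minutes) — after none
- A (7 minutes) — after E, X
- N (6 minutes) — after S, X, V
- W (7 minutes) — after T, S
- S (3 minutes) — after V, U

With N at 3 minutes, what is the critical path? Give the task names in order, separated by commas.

E, T, C, D

Critical path before the change: E→T→C→D = 9+4+6+8 = 27 giving 27 minutes.
The longest path through N is only 17 minutes, so N has float 10.
The critical path is still E→T→C→D; finish is now 27 minutes.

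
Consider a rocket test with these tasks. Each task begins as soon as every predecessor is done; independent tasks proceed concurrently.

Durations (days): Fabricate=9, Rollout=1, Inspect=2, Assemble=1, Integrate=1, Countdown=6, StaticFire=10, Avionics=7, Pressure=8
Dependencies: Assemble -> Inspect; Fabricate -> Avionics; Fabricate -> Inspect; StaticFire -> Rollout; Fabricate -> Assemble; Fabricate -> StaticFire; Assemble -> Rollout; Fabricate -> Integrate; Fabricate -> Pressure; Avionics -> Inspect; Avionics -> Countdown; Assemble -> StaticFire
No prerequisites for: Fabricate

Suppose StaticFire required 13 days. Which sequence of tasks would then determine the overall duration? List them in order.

Critical path before the change: Fabricate→Avionics→Countdown = 9+7+6 = 22 giving 22 days.
StaticFire has 1 day of float (longest path through it is 21).
New critical path: Fabricate→Assemble→StaticFire→Rollout = 9+1+13+1 = 24 ⇒ 24 days.

Fabricate, Assemble, StaticFire, Rollout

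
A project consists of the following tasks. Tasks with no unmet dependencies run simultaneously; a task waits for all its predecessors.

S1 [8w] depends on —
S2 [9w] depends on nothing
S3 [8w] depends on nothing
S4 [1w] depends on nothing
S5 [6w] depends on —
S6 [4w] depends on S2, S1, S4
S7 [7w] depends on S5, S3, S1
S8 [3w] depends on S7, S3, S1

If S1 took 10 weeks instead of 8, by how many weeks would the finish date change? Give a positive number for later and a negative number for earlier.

The binding path is S1→S7→S8 = 8+7+3 = 18; finish at 18 weeks.
Since S1 is critical, the +2 change carries straight to that chain (now 20 weeks).
That remains the longest chain; total 20 weeks.
Change in finish: 20 − 18 = +2 weeks.

2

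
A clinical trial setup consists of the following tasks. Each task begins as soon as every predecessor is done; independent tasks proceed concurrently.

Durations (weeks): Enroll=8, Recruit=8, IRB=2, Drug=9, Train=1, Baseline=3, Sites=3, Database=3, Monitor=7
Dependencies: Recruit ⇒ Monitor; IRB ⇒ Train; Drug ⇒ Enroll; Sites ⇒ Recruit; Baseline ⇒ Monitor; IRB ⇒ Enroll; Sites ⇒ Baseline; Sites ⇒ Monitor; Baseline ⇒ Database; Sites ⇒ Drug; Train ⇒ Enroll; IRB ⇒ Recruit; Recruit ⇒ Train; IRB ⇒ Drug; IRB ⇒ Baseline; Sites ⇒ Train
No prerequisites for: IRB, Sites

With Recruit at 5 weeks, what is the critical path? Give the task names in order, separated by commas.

Sites, Drug, Enroll

Critical path before the change: Sites→Recruit→Train→Enroll = 3+8+1+8 = 20 giving 20 weeks.
Since Recruit is critical, the -3 change carries straight to that chain (now 17 weeks).
The binding chain switches to Sites→Drug→Enroll = 3+9+8 = 20; finish 20 weeks.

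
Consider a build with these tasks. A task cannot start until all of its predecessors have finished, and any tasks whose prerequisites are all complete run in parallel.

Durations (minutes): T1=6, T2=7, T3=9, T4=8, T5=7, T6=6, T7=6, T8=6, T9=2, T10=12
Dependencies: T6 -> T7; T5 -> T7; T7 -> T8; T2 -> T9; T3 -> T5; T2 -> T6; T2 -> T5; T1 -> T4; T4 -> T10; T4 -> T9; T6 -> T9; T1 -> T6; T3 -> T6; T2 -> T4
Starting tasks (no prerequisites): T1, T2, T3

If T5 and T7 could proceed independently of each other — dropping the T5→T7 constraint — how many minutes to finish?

Before: longest chain T3→T5→T7→T8 = 9+7+6+6 = 28, finish 28.
Without T5→T7, T7's earliest start moves from 16 to 15.
After: T2→T4→T10 = 7+8+12 = 27 → 27 minutes.

27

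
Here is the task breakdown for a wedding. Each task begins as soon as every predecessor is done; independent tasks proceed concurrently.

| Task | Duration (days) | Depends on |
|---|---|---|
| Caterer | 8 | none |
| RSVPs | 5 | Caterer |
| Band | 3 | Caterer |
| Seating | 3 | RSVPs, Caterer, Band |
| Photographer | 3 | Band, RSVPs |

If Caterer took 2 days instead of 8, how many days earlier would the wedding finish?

Baseline: Caterer→RSVPs→Seating = 8+5+3 = 16 → 16 days.
Caterer is on the critical path; changing it to 2 makes that path 10 days.
No other chain overtakes it, so the finish is 10 days.
Change in finish: 10 − 16 = -6 days.

6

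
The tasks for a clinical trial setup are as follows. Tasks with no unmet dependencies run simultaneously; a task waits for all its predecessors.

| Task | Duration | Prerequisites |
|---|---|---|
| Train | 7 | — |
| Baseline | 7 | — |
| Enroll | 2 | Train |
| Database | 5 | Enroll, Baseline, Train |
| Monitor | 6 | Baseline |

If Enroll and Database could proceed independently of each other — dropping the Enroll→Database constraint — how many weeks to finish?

Original critical path: Train→Enroll→Database = 7+2+5 = 14 ⇒ 14 weeks.
Without Enroll→Database, Database's earliest start moves from 9 to 7.
After: Baseline→Monitor = 7+6 = 13 → 13 weeks.

13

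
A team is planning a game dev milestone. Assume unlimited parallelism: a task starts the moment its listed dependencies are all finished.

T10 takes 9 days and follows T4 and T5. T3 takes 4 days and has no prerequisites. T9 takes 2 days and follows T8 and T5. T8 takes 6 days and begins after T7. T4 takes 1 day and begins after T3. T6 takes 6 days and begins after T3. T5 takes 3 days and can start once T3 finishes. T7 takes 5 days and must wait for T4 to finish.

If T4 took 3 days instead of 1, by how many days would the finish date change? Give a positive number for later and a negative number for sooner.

The binding path is T3→T4→T7→T8→T9 = 4+1+5+6+2 = 18; finish at 18 days.
T4 is on the critical path; changing it to 3 makes that path 20 days.
That remains the longest chain; total 20 days.
Change in finish: 20 − 18 = +2 days.

2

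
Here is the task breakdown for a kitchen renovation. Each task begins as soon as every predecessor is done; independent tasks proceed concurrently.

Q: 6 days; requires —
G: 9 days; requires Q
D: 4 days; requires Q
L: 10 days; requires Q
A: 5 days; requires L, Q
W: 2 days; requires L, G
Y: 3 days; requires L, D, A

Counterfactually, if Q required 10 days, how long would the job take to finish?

As given, the longest chain is Q→L→A→Y = 6+10+5+3 = 24, so the finish is 24 days.
Q lies on that path, so at 10 days the path becomes 28 days.
The critical path is still Q→L→A→Y; finish is now 28 days.

28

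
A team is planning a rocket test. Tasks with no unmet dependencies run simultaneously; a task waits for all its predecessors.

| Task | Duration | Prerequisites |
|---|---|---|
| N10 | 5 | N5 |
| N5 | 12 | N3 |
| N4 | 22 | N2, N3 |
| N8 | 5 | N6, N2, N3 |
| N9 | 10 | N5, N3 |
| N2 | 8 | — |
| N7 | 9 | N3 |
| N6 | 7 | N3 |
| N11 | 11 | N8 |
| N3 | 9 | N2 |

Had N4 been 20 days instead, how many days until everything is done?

As given, the longest chain is N2→N3→N6→N8→N11 = 8+9+7+5+11 = 40, so the finish is 40 days.
N4 is off the critical path — its longest chain is 39 days, giving 1 of slack.
No other chain overtakes it, so the finish is 40 days.

40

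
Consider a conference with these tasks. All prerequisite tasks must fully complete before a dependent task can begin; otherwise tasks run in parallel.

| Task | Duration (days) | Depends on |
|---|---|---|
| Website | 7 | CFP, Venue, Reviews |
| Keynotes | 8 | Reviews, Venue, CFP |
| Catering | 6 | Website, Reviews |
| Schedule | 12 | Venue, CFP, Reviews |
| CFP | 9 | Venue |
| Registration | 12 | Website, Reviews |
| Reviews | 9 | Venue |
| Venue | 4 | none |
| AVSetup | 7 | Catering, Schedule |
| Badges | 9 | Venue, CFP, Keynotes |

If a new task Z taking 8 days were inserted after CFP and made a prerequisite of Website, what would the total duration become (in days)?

Originally the project takes 33 days.
With Z inserted, Website now waits for max(CFP, Venue, Reviews, Z).
New critical path: Venue→CFP→Z→Website→Catering→AVSetup = 4+9+8+7+6+7 = 41 ⇒ 41 days.

41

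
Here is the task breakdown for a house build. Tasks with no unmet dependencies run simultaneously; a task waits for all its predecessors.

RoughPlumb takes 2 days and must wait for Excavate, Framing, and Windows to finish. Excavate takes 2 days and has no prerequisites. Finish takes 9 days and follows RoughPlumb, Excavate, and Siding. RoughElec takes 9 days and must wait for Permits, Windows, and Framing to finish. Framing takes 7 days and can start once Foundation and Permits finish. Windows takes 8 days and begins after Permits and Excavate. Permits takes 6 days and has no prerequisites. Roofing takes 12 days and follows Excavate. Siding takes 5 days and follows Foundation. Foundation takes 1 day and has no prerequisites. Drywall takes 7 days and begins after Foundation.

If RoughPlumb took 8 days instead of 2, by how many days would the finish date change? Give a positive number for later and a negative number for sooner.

6

Critical path before the change: Permits→Windows→RoughPlumb→Finish = 6+8+2+9 = 25 giving 25 days.
RoughPlumb lies on that path, so at 8 days the path becomes 31 days.
That remains the longest chain; total 31 days.
Change in finish: 31 − 25 = +6 days.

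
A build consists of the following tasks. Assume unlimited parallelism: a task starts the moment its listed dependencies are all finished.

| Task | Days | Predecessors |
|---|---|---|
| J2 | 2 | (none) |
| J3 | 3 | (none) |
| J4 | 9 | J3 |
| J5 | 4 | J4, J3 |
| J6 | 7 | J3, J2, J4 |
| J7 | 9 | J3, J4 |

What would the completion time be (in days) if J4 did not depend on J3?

With the dependency in place, J3→J4→J7 = 3+9+9 = 21 sets the finish at 21 days.
Without J3→J4, J4's earliest start moves from 3 to 0.
After: J4→J7 = 9+9 = 18 → 18 days.

18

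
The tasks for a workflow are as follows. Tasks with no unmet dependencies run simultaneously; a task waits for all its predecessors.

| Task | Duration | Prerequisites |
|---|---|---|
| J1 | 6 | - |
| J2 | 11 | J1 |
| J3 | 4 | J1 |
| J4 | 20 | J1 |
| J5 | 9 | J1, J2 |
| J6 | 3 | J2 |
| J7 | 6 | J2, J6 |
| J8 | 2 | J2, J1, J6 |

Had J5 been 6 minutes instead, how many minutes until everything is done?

26

Critical path before the change: J1→J2→J5 = 6+11+9 = 26 giving 26 minutes.
Since J5 is critical, the -3 change carries straight to that chain (now 23 minutes).
Now J1→J2→J6→J7 = 6+11+3+6 = 26 is longest, so the finish becomes 26 minutes.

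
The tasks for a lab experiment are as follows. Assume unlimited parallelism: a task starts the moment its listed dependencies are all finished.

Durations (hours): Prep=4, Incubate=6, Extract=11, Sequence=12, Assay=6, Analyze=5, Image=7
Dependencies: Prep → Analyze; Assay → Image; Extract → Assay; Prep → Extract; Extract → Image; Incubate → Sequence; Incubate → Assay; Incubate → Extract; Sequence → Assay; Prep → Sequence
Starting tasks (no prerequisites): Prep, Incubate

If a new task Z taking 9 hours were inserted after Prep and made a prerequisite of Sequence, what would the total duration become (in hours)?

Originally the lab experiment takes 31 hours.
With Z inserted, Sequence now waits for max(Incubate, Prep, Z).
New critical path: Prep→Z→Sequence→Assay→Image = 4+9+12+6+7 = 38 ⇒ 38 hours.

38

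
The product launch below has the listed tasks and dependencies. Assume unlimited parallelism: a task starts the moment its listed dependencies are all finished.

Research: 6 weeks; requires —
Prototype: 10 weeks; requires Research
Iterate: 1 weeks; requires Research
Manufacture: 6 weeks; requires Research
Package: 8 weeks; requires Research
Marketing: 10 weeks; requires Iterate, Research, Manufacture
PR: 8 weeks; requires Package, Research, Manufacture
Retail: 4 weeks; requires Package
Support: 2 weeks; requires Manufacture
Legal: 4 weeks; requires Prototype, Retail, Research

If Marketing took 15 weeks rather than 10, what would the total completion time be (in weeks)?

Critical path before the change: Research→Manufacture→Marketing = 6+6+10 = 22 giving 22 weeks.
Marketing lies on that path, so at 15 weeks the path becomes 27 weeks.
No other chain overtakes it, so the finish is 27 weeks.

27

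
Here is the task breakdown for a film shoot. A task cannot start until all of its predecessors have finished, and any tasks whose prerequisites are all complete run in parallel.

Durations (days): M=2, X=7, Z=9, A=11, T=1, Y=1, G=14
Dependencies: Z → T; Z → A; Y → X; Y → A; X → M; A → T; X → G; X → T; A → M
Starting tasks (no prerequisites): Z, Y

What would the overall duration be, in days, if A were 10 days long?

Critical path before the change: Z→A→M = 9+11+2 = 22 giving 22 days.
A is on the critical path; changing it to 10 makes that path 21 days.
Now Y→X→G = 1+7+14 = 22 is longest, so the finish becomes 22 days.

22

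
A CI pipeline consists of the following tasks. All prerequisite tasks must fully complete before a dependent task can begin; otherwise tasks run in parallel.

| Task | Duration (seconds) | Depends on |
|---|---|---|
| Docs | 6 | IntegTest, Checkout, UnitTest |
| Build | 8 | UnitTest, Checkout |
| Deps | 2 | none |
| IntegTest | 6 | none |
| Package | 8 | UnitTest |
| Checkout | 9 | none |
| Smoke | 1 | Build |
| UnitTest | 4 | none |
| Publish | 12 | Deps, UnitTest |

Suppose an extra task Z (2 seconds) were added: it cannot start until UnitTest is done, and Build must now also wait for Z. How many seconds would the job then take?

18

Originally the job takes 18 seconds.
With Z inserted, Build now waits for max(UnitTest, Checkout, Z).
New critical path: Checkout→Build→Smoke = 9+8+1 = 18 ⇒ 18 seconds.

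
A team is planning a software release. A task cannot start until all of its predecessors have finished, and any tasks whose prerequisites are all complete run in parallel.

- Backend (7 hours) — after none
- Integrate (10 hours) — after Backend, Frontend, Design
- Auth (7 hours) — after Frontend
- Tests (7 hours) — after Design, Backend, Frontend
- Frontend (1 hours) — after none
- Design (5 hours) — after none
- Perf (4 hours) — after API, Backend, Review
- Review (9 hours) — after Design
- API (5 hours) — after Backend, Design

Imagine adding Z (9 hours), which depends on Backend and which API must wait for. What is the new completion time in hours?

Originally the job takes 18 hours.
With Z inserted, API now waits for max(Backend, Design, Z).
New critical path: Backend→Z→API→Perf = 7+9+5+4 = 25 ⇒ 25 hours.

25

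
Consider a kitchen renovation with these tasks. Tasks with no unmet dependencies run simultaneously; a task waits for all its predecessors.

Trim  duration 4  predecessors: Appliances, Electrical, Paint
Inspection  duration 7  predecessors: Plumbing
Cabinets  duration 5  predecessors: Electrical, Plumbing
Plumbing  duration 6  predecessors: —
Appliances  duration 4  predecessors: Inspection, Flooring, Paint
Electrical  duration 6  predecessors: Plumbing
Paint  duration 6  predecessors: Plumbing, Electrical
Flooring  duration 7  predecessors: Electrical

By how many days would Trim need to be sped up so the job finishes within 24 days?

Current finish: 27 days; target: 24.
Trim is on every critical path, so each day cut from Trim cuts the finish by one (this holds down to a finish of 24).
Need 27 − 24 = 3 days off Trim → Trim becomes 1 day, finish becomes 24.

3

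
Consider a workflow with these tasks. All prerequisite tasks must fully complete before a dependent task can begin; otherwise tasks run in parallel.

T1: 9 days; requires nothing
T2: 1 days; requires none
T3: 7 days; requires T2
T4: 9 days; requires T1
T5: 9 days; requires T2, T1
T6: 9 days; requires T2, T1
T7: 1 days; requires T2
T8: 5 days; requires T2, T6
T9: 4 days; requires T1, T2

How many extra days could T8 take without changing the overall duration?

0

The longest chain is T1→T6→T8 = 9+9+5 = 23; overall finish 23 days.
Longest path through T8: 23 days (earliest finish 23, latest finish 23).
So T8 can slip 23 − 23 = 0 days.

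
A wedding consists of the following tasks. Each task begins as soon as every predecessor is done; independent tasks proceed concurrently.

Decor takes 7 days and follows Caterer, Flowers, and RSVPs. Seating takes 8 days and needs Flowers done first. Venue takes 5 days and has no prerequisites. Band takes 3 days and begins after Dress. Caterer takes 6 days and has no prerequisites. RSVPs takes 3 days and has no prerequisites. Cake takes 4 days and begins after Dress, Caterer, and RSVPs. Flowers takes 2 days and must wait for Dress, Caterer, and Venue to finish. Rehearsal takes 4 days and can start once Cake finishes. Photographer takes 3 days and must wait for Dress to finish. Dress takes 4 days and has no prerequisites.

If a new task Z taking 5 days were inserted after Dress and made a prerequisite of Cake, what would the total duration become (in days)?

17

Originally the plan takes 16 days.
With Z inserted, Cake now waits for max(Dress, Caterer, RSVPs, Z).
New critical path: Dress→Z→Cake→Rehearsal = 4+5+4+4 = 17 ⇒ 17 days.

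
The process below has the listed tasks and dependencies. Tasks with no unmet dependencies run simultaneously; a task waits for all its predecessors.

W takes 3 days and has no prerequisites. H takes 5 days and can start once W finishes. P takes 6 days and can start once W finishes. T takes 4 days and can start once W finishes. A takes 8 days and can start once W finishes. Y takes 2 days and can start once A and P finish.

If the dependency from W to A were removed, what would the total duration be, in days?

Before: longest chain W→A→Y = 3+8+2 = 13, finish 13.
Without W→A, A's earliest start moves from 3 to 0.
After: W→P→Y = 3+6+2 = 11 → 11 days.

11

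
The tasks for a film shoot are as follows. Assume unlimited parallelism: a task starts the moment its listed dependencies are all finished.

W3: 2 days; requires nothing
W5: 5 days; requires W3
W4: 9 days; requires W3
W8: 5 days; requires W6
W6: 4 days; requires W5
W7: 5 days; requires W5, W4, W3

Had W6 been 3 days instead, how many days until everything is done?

Actual critical path: W3→W5→W6→W8 = 2+5+4+5 = 16 ⇒ 16 days.
W6 lies on that path, so at 3 days the path becomes 15 days.
Now W3→W4→W7 = 2+9+5 = 16 is longest, so the finish becomes 16 days.

16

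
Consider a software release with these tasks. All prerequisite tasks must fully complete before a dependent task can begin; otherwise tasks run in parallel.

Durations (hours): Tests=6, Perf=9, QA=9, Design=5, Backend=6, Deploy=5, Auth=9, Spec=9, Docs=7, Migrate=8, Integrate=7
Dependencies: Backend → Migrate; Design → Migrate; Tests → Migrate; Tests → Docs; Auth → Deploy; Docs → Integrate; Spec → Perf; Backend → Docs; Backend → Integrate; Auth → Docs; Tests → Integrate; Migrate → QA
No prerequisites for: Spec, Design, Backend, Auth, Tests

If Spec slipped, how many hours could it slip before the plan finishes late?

5

Backend→Migrate→QA = 6+8+9 = 23 sets the makespan at 23 hours.
Longest path through Spec: 18 hours (earliest finish 9, latest finish 14).
Float = 23 − 18 = 5.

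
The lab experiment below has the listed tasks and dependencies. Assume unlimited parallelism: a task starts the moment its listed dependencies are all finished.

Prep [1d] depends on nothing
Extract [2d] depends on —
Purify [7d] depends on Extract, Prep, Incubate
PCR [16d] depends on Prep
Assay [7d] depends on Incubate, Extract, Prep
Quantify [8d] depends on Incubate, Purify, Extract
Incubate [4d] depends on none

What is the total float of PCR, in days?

Incubate→Purify→Quantify = 4+7+8 = 19 sets the makespan at 19 days.
PCR finishes as early as 17 and must finish by 19.
Slack of PCR = 3 − 1 = 2 days.

2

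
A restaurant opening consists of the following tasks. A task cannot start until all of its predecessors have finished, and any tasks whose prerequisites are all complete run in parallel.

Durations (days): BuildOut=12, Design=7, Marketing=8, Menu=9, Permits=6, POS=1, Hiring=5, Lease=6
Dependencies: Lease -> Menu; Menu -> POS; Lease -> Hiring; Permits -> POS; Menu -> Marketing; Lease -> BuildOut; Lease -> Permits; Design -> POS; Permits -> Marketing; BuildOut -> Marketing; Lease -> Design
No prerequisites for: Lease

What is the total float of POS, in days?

Critical path: Lease→BuildOut→Marketing = 6+12+8 = 26, so the finish is 26 days.
The longest chain containing POS totals 16 days.
Slack of POS = 25 − 15 = 10 days.

10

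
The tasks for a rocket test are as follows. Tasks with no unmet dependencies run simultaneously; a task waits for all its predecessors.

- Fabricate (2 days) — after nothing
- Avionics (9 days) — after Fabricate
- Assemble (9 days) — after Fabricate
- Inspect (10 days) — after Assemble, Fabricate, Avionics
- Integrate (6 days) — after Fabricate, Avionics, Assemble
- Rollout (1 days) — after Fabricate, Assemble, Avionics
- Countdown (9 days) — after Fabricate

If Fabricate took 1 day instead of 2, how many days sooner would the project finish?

Baseline: Fabricate→Avionics→Inspect = 2+9+10 = 21 → 21 days.
Fabricate is on the critical path; changing it to 1 makes that path 20 days.
No other chain overtakes it, so the finish is 20 days.
Change in finish: 20 − 21 = -1 days.

1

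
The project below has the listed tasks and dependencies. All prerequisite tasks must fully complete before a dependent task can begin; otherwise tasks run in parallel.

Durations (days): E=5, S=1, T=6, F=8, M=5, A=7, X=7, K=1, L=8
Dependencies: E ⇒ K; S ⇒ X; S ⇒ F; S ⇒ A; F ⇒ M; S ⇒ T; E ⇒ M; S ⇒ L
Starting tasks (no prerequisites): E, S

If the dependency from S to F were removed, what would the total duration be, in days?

13

Original critical path: S→F→M = 1+8+5 = 14 ⇒ 14 days.
Without S→F, F's earliest start moves from 1 to 0.
After: F→M = 8+5 = 13 → 13 days.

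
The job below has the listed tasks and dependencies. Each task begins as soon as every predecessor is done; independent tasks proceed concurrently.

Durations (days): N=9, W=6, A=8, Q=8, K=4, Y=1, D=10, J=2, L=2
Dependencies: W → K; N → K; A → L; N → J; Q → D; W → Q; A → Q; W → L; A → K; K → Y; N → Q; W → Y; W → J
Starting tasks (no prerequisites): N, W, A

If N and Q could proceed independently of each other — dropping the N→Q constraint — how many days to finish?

26

Before: longest chain N→Q→D = 9+8+10 = 27, finish 27.
Without N→Q, Q's earliest start moves from 9 to 8.
The longest chain is now A→Q→D = 8+8+10 = 26, so the plan takes 26 days.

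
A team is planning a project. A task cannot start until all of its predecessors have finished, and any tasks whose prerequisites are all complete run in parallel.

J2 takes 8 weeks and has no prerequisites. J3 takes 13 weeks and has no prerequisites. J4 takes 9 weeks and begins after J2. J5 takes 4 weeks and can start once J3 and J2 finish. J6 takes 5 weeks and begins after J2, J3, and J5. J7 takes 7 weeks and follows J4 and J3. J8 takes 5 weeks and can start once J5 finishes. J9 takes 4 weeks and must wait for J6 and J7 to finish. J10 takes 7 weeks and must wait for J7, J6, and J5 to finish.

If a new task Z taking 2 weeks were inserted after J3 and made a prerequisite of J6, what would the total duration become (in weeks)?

31

Originally the project takes 31 weeks.
With Z inserted, J6 now waits for max(J2, J3, J5, Z).
New critical path: J2→J4→J7→J10 = 8+9+7+7 = 31 ⇒ 31 weeks.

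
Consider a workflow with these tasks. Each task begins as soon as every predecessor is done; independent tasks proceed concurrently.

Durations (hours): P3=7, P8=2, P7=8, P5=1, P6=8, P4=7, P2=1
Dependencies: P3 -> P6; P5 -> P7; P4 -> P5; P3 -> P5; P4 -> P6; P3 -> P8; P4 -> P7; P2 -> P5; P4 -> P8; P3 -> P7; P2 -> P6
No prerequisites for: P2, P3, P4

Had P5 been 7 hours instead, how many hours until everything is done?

22

The binding path is P3→P5→P7 = 7+1+8 = 16; finish at 16 hours.
P5 lies on that path, so at 7 hours the path becomes 22 hours.
The critical path is still P3→P5→P7; finish is now 22 hours.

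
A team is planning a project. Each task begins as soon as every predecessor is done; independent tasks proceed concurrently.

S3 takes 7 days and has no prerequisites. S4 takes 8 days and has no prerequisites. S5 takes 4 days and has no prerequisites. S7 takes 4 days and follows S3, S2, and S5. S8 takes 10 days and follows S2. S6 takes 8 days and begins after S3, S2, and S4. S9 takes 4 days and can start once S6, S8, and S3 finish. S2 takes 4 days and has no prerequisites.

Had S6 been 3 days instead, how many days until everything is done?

18

As given, the longest chain is S4→S6→S9 = 8+8+4 = 20, so the finish is 20 days.
S6 is on the critical path; changing it to 3 makes that path 15 days.
New critical path: S2→S8→S9 = 4+10+4 = 18 ⇒ 18 days.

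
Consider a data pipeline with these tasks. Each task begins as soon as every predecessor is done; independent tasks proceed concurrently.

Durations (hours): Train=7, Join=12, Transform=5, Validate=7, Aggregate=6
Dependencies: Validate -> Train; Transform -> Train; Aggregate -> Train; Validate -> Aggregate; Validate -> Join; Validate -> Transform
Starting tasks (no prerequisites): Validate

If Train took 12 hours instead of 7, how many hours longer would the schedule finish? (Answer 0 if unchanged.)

Actual critical path: Validate→Aggregate→Train = 7+6+7 = 20 ⇒ 20 hours.
Since Train is critical, the +5 change carries straight to that chain (now 25 hours).
The critical path is still Validate→Aggregate→Train; finish is now 25 hours.
Change in finish: 25 − 20 = +5 hours.

5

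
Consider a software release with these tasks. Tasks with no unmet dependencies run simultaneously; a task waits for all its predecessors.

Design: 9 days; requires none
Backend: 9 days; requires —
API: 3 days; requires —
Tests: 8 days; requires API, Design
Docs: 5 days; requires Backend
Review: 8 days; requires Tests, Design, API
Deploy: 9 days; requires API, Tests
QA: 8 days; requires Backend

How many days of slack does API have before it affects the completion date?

6

Critical path: Design→Tests→Deploy = 9+8+9 = 26, so the finish is 26 days.
API finishes as early as 3 and must finish by 9.
Float = 26 − 20 = 6.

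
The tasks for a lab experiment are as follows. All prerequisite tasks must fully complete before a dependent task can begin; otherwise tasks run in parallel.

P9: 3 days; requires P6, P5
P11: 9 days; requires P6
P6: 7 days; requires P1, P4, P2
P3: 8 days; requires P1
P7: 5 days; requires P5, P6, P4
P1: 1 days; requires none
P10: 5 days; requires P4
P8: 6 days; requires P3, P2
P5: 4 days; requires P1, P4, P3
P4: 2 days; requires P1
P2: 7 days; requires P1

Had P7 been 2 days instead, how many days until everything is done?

24

Actual critical path: P1→P2→P6→P11 = 1+7+7+9 = 24 ⇒ 24 days.
The longest path through P7 is only 20 days, so P7 has float 4.
The critical path is still P1→P2→P6→P11; finish is now 24 days.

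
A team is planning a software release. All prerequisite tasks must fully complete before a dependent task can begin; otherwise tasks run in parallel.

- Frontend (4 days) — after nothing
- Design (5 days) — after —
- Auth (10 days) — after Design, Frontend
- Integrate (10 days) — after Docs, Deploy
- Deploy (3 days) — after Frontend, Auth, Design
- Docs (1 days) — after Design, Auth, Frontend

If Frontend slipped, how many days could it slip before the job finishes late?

1

Critical path: Design→Auth→Deploy→Integrate = 5+10+3+10 = 28, so the finish is 28 days.
Frontend finishes as early as 4 and must finish by 5.
So Frontend can slip 5 − 4 = 1 day.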